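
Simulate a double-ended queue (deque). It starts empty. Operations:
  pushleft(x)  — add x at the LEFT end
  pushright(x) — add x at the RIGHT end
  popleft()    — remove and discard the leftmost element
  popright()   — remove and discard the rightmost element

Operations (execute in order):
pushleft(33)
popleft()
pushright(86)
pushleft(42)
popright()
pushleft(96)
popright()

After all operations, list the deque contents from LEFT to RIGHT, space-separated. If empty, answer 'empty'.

Answer: 96

Derivation:
pushleft(33): [33]
popleft(): []
pushright(86): [86]
pushleft(42): [42, 86]
popright(): [42]
pushleft(96): [96, 42]
popright(): [96]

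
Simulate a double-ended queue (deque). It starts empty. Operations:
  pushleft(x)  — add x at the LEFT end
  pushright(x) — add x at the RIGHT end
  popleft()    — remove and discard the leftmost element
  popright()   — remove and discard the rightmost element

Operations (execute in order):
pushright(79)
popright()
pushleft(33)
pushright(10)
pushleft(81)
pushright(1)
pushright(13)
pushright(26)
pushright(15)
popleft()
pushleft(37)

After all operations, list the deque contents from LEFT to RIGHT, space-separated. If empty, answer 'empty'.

pushright(79): [79]
popright(): []
pushleft(33): [33]
pushright(10): [33, 10]
pushleft(81): [81, 33, 10]
pushright(1): [81, 33, 10, 1]
pushright(13): [81, 33, 10, 1, 13]
pushright(26): [81, 33, 10, 1, 13, 26]
pushright(15): [81, 33, 10, 1, 13, 26, 15]
popleft(): [33, 10, 1, 13, 26, 15]
pushleft(37): [37, 33, 10, 1, 13, 26, 15]

Answer: 37 33 10 1 13 26 15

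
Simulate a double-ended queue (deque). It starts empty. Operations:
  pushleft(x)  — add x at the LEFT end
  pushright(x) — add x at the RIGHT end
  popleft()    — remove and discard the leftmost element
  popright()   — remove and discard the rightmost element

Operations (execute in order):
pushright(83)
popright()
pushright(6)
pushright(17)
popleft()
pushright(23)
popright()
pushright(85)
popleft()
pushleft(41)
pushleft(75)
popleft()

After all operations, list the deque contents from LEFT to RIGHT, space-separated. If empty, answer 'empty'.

Answer: 41 85

Derivation:
pushright(83): [83]
popright(): []
pushright(6): [6]
pushright(17): [6, 17]
popleft(): [17]
pushright(23): [17, 23]
popright(): [17]
pushright(85): [17, 85]
popleft(): [85]
pushleft(41): [41, 85]
pushleft(75): [75, 41, 85]
popleft(): [41, 85]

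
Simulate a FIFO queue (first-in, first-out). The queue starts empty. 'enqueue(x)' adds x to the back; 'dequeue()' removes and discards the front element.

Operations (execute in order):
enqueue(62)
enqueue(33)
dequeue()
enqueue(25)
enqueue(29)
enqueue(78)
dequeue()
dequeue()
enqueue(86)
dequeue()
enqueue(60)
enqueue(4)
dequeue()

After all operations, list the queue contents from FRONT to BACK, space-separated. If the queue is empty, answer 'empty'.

enqueue(62): [62]
enqueue(33): [62, 33]
dequeue(): [33]
enqueue(25): [33, 25]
enqueue(29): [33, 25, 29]
enqueue(78): [33, 25, 29, 78]
dequeue(): [25, 29, 78]
dequeue(): [29, 78]
enqueue(86): [29, 78, 86]
dequeue(): [78, 86]
enqueue(60): [78, 86, 60]
enqueue(4): [78, 86, 60, 4]
dequeue(): [86, 60, 4]

Answer: 86 60 4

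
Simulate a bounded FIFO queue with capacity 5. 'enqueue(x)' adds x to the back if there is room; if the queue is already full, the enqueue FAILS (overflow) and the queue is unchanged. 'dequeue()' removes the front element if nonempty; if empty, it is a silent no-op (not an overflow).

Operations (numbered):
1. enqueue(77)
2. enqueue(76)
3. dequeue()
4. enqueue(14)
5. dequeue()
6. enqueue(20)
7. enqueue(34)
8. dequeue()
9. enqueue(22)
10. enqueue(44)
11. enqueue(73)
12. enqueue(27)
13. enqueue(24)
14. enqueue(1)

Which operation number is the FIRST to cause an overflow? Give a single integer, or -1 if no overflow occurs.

Answer: 12

Derivation:
1. enqueue(77): size=1
2. enqueue(76): size=2
3. dequeue(): size=1
4. enqueue(14): size=2
5. dequeue(): size=1
6. enqueue(20): size=2
7. enqueue(34): size=3
8. dequeue(): size=2
9. enqueue(22): size=3
10. enqueue(44): size=4
11. enqueue(73): size=5
12. enqueue(27): size=5=cap → OVERFLOW (fail)
13. enqueue(24): size=5=cap → OVERFLOW (fail)
14. enqueue(1): size=5=cap → OVERFLOW (fail)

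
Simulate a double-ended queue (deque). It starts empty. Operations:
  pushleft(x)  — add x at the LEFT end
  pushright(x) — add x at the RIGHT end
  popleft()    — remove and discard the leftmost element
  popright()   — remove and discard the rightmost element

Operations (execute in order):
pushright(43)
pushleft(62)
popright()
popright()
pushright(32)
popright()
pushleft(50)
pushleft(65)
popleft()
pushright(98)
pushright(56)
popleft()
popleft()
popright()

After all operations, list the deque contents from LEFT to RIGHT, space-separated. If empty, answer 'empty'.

Answer: empty

Derivation:
pushright(43): [43]
pushleft(62): [62, 43]
popright(): [62]
popright(): []
pushright(32): [32]
popright(): []
pushleft(50): [50]
pushleft(65): [65, 50]
popleft(): [50]
pushright(98): [50, 98]
pushright(56): [50, 98, 56]
popleft(): [98, 56]
popleft(): [56]
popright(): []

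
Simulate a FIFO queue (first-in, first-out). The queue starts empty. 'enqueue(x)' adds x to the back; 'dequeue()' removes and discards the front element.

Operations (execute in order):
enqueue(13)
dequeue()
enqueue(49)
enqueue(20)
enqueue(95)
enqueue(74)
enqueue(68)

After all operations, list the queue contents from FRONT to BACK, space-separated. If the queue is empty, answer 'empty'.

Answer: 49 20 95 74 68

Derivation:
enqueue(13): [13]
dequeue(): []
enqueue(49): [49]
enqueue(20): [49, 20]
enqueue(95): [49, 20, 95]
enqueue(74): [49, 20, 95, 74]
enqueue(68): [49, 20, 95, 74, 68]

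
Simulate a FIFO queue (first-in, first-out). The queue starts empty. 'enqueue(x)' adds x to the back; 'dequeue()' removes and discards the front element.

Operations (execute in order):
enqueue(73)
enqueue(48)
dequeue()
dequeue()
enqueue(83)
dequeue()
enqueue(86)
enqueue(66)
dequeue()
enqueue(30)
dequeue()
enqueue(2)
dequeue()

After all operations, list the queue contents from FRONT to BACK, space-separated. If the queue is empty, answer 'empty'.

Answer: 2

Derivation:
enqueue(73): [73]
enqueue(48): [73, 48]
dequeue(): [48]
dequeue(): []
enqueue(83): [83]
dequeue(): []
enqueue(86): [86]
enqueue(66): [86, 66]
dequeue(): [66]
enqueue(30): [66, 30]
dequeue(): [30]
enqueue(2): [30, 2]
dequeue(): [2]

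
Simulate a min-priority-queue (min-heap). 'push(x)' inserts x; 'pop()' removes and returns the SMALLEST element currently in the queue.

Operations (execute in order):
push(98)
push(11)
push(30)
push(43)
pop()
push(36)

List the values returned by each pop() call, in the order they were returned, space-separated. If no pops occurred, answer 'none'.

push(98): heap contents = [98]
push(11): heap contents = [11, 98]
push(30): heap contents = [11, 30, 98]
push(43): heap contents = [11, 30, 43, 98]
pop() → 11: heap contents = [30, 43, 98]
push(36): heap contents = [30, 36, 43, 98]

Answer: 11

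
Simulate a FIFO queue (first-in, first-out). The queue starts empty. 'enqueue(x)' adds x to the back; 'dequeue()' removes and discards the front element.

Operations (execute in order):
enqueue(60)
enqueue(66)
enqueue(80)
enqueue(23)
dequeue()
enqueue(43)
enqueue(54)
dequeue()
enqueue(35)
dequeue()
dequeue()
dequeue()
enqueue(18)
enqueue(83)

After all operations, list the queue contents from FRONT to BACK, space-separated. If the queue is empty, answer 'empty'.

Answer: 54 35 18 83

Derivation:
enqueue(60): [60]
enqueue(66): [60, 66]
enqueue(80): [60, 66, 80]
enqueue(23): [60, 66, 80, 23]
dequeue(): [66, 80, 23]
enqueue(43): [66, 80, 23, 43]
enqueue(54): [66, 80, 23, 43, 54]
dequeue(): [80, 23, 43, 54]
enqueue(35): [80, 23, 43, 54, 35]
dequeue(): [23, 43, 54, 35]
dequeue(): [43, 54, 35]
dequeue(): [54, 35]
enqueue(18): [54, 35, 18]
enqueue(83): [54, 35, 18, 83]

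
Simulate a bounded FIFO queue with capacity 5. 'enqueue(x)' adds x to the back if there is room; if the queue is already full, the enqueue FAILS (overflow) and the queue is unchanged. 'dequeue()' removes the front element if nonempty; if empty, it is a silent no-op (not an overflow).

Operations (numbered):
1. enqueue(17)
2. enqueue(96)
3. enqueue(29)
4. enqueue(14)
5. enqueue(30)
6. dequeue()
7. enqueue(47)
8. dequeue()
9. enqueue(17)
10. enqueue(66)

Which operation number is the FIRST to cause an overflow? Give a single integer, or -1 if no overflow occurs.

Answer: 10

Derivation:
1. enqueue(17): size=1
2. enqueue(96): size=2
3. enqueue(29): size=3
4. enqueue(14): size=4
5. enqueue(30): size=5
6. dequeue(): size=4
7. enqueue(47): size=5
8. dequeue(): size=4
9. enqueue(17): size=5
10. enqueue(66): size=5=cap → OVERFLOW (fail)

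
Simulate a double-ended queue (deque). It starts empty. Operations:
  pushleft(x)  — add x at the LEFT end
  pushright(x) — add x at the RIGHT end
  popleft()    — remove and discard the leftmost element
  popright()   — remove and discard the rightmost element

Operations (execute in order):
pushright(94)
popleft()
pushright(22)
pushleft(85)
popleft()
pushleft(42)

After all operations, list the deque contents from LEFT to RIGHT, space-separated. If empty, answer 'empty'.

pushright(94): [94]
popleft(): []
pushright(22): [22]
pushleft(85): [85, 22]
popleft(): [22]
pushleft(42): [42, 22]

Answer: 42 22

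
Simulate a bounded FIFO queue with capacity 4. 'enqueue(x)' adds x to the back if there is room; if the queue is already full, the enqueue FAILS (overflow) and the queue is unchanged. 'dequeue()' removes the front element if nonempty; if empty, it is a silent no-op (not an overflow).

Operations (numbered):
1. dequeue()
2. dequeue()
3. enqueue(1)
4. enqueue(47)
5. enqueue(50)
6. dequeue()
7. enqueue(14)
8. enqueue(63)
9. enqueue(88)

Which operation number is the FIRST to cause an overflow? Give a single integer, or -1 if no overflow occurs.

Answer: 9

Derivation:
1. dequeue(): empty, no-op, size=0
2. dequeue(): empty, no-op, size=0
3. enqueue(1): size=1
4. enqueue(47): size=2
5. enqueue(50): size=3
6. dequeue(): size=2
7. enqueue(14): size=3
8. enqueue(63): size=4
9. enqueue(88): size=4=cap → OVERFLOW (fail)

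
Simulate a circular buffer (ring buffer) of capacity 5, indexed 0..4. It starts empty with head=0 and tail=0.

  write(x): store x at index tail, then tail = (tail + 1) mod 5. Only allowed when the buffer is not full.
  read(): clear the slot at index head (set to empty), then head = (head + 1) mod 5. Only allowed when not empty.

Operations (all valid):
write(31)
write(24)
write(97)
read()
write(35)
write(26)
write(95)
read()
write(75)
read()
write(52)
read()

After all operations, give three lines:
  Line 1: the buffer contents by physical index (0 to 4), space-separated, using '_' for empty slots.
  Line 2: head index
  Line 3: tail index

Answer: 95 75 52 _ 26
4
3

Derivation:
write(31): buf=[31 _ _ _ _], head=0, tail=1, size=1
write(24): buf=[31 24 _ _ _], head=0, tail=2, size=2
write(97): buf=[31 24 97 _ _], head=0, tail=3, size=3
read(): buf=[_ 24 97 _ _], head=1, tail=3, size=2
write(35): buf=[_ 24 97 35 _], head=1, tail=4, size=3
write(26): buf=[_ 24 97 35 26], head=1, tail=0, size=4
write(95): buf=[95 24 97 35 26], head=1, tail=1, size=5
read(): buf=[95 _ 97 35 26], head=2, tail=1, size=4
write(75): buf=[95 75 97 35 26], head=2, tail=2, size=5
read(): buf=[95 75 _ 35 26], head=3, tail=2, size=4
write(52): buf=[95 75 52 35 26], head=3, tail=3, size=5
read(): buf=[95 75 52 _ 26], head=4, tail=3, size=4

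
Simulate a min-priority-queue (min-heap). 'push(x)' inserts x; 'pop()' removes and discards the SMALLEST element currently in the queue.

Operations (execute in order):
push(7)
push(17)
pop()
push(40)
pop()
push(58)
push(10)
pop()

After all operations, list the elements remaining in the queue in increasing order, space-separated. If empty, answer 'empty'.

Answer: 40 58

Derivation:
push(7): heap contents = [7]
push(17): heap contents = [7, 17]
pop() → 7: heap contents = [17]
push(40): heap contents = [17, 40]
pop() → 17: heap contents = [40]
push(58): heap contents = [40, 58]
push(10): heap contents = [10, 40, 58]
pop() → 10: heap contents = [40, 58]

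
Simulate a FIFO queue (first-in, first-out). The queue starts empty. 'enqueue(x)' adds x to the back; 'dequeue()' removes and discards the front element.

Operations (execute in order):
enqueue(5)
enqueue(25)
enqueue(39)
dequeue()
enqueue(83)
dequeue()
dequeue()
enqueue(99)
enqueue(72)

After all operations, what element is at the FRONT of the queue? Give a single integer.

Answer: 83

Derivation:
enqueue(5): queue = [5]
enqueue(25): queue = [5, 25]
enqueue(39): queue = [5, 25, 39]
dequeue(): queue = [25, 39]
enqueue(83): queue = [25, 39, 83]
dequeue(): queue = [39, 83]
dequeue(): queue = [83]
enqueue(99): queue = [83, 99]
enqueue(72): queue = [83, 99, 72]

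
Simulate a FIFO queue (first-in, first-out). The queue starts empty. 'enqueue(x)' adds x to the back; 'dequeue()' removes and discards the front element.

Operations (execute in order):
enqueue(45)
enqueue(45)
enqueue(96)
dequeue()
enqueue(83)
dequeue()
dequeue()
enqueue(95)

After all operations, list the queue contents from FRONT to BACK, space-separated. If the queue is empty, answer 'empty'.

Answer: 83 95

Derivation:
enqueue(45): [45]
enqueue(45): [45, 45]
enqueue(96): [45, 45, 96]
dequeue(): [45, 96]
enqueue(83): [45, 96, 83]
dequeue(): [96, 83]
dequeue(): [83]
enqueue(95): [83, 95]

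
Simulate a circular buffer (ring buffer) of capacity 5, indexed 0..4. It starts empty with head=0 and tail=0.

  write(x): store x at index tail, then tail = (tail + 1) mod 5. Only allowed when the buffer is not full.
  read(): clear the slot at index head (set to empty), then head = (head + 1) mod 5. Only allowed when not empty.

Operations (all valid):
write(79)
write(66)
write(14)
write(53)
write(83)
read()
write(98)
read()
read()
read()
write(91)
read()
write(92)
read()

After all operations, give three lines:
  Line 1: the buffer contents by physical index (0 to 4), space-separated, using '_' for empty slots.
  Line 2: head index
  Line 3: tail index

write(79): buf=[79 _ _ _ _], head=0, tail=1, size=1
write(66): buf=[79 66 _ _ _], head=0, tail=2, size=2
write(14): buf=[79 66 14 _ _], head=0, tail=3, size=3
write(53): buf=[79 66 14 53 _], head=0, tail=4, size=4
write(83): buf=[79 66 14 53 83], head=0, tail=0, size=5
read(): buf=[_ 66 14 53 83], head=1, tail=0, size=4
write(98): buf=[98 66 14 53 83], head=1, tail=1, size=5
read(): buf=[98 _ 14 53 83], head=2, tail=1, size=4
read(): buf=[98 _ _ 53 83], head=3, tail=1, size=3
read(): buf=[98 _ _ _ 83], head=4, tail=1, size=2
write(91): buf=[98 91 _ _ 83], head=4, tail=2, size=3
read(): buf=[98 91 _ _ _], head=0, tail=2, size=2
write(92): buf=[98 91 92 _ _], head=0, tail=3, size=3
read(): buf=[_ 91 92 _ _], head=1, tail=3, size=2

Answer: _ 91 92 _ _
1
3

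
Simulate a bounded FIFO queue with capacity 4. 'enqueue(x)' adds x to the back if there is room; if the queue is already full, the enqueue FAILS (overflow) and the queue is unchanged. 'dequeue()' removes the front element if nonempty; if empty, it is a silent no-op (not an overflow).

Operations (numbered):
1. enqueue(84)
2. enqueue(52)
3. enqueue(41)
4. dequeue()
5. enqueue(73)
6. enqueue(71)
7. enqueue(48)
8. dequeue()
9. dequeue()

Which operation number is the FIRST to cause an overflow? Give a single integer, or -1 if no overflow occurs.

Answer: 7

Derivation:
1. enqueue(84): size=1
2. enqueue(52): size=2
3. enqueue(41): size=3
4. dequeue(): size=2
5. enqueue(73): size=3
6. enqueue(71): size=4
7. enqueue(48): size=4=cap → OVERFLOW (fail)
8. dequeue(): size=3
9. dequeue(): size=2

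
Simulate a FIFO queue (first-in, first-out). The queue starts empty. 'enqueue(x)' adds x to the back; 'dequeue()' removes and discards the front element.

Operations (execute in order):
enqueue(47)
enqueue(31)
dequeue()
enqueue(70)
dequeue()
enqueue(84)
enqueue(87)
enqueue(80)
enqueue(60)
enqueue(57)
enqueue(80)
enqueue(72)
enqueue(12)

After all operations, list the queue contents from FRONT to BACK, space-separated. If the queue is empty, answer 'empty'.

Answer: 70 84 87 80 60 57 80 72 12

Derivation:
enqueue(47): [47]
enqueue(31): [47, 31]
dequeue(): [31]
enqueue(70): [31, 70]
dequeue(): [70]
enqueue(84): [70, 84]
enqueue(87): [70, 84, 87]
enqueue(80): [70, 84, 87, 80]
enqueue(60): [70, 84, 87, 80, 60]
enqueue(57): [70, 84, 87, 80, 60, 57]
enqueue(80): [70, 84, 87, 80, 60, 57, 80]
enqueue(72): [70, 84, 87, 80, 60, 57, 80, 72]
enqueue(12): [70, 84, 87, 80, 60, 57, 80, 72, 12]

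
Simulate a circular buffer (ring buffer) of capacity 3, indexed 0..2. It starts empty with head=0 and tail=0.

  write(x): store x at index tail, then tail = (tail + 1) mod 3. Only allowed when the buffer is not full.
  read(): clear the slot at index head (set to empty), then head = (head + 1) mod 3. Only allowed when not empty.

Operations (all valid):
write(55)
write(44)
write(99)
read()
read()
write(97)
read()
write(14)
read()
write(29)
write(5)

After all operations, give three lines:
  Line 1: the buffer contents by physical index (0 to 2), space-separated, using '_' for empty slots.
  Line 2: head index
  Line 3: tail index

write(55): buf=[55 _ _], head=0, tail=1, size=1
write(44): buf=[55 44 _], head=0, tail=2, size=2
write(99): buf=[55 44 99], head=0, tail=0, size=3
read(): buf=[_ 44 99], head=1, tail=0, size=2
read(): buf=[_ _ 99], head=2, tail=0, size=1
write(97): buf=[97 _ 99], head=2, tail=1, size=2
read(): buf=[97 _ _], head=0, tail=1, size=1
write(14): buf=[97 14 _], head=0, tail=2, size=2
read(): buf=[_ 14 _], head=1, tail=2, size=1
write(29): buf=[_ 14 29], head=1, tail=0, size=2
write(5): buf=[5 14 29], head=1, tail=1, size=3

Answer: 5 14 29
1
1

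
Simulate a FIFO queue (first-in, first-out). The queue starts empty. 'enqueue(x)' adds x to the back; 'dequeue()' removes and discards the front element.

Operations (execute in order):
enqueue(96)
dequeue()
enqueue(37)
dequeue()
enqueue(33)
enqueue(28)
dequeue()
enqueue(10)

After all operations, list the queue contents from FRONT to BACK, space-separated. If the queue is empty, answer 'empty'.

enqueue(96): [96]
dequeue(): []
enqueue(37): [37]
dequeue(): []
enqueue(33): [33]
enqueue(28): [33, 28]
dequeue(): [28]
enqueue(10): [28, 10]

Answer: 28 10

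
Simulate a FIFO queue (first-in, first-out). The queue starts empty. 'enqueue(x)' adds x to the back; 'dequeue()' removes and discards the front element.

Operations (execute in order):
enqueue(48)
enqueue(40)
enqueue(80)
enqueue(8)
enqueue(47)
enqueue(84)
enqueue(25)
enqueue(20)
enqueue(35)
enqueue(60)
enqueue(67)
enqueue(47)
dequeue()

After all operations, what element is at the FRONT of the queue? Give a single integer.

enqueue(48): queue = [48]
enqueue(40): queue = [48, 40]
enqueue(80): queue = [48, 40, 80]
enqueue(8): queue = [48, 40, 80, 8]
enqueue(47): queue = [48, 40, 80, 8, 47]
enqueue(84): queue = [48, 40, 80, 8, 47, 84]
enqueue(25): queue = [48, 40, 80, 8, 47, 84, 25]
enqueue(20): queue = [48, 40, 80, 8, 47, 84, 25, 20]
enqueue(35): queue = [48, 40, 80, 8, 47, 84, 25, 20, 35]
enqueue(60): queue = [48, 40, 80, 8, 47, 84, 25, 20, 35, 60]
enqueue(67): queue = [48, 40, 80, 8, 47, 84, 25, 20, 35, 60, 67]
enqueue(47): queue = [48, 40, 80, 8, 47, 84, 25, 20, 35, 60, 67, 47]
dequeue(): queue = [40, 80, 8, 47, 84, 25, 20, 35, 60, 67, 47]

Answer: 40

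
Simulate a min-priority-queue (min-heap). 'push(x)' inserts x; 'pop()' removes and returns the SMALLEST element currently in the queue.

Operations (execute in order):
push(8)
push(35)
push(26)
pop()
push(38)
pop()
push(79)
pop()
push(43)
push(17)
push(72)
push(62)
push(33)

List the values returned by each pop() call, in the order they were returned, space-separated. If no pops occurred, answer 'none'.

Answer: 8 26 35

Derivation:
push(8): heap contents = [8]
push(35): heap contents = [8, 35]
push(26): heap contents = [8, 26, 35]
pop() → 8: heap contents = [26, 35]
push(38): heap contents = [26, 35, 38]
pop() → 26: heap contents = [35, 38]
push(79): heap contents = [35, 38, 79]
pop() → 35: heap contents = [38, 79]
push(43): heap contents = [38, 43, 79]
push(17): heap contents = [17, 38, 43, 79]
push(72): heap contents = [17, 38, 43, 72, 79]
push(62): heap contents = [17, 38, 43, 62, 72, 79]
push(33): heap contents = [17, 33, 38, 43, 62, 72, 79]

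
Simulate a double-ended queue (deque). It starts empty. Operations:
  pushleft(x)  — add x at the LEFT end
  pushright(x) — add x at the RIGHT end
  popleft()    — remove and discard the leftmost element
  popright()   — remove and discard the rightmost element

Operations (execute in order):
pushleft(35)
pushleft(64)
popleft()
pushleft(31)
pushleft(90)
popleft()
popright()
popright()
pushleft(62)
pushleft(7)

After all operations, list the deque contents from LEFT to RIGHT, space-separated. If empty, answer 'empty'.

pushleft(35): [35]
pushleft(64): [64, 35]
popleft(): [35]
pushleft(31): [31, 35]
pushleft(90): [90, 31, 35]
popleft(): [31, 35]
popright(): [31]
popright(): []
pushleft(62): [62]
pushleft(7): [7, 62]

Answer: 7 62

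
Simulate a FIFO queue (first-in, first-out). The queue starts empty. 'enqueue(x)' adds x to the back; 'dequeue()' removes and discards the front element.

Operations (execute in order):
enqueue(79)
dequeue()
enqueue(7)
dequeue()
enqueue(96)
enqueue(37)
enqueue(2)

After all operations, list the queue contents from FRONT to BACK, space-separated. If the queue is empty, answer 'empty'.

enqueue(79): [79]
dequeue(): []
enqueue(7): [7]
dequeue(): []
enqueue(96): [96]
enqueue(37): [96, 37]
enqueue(2): [96, 37, 2]

Answer: 96 37 2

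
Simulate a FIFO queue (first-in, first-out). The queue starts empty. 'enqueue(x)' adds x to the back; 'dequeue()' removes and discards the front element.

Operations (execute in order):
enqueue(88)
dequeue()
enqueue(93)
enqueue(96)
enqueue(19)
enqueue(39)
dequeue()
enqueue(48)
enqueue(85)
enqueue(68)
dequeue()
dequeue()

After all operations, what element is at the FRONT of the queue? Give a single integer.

Answer: 39

Derivation:
enqueue(88): queue = [88]
dequeue(): queue = []
enqueue(93): queue = [93]
enqueue(96): queue = [93, 96]
enqueue(19): queue = [93, 96, 19]
enqueue(39): queue = [93, 96, 19, 39]
dequeue(): queue = [96, 19, 39]
enqueue(48): queue = [96, 19, 39, 48]
enqueue(85): queue = [96, 19, 39, 48, 85]
enqueue(68): queue = [96, 19, 39, 48, 85, 68]
dequeue(): queue = [19, 39, 48, 85, 68]
dequeue(): queue = [39, 48, 85, 68]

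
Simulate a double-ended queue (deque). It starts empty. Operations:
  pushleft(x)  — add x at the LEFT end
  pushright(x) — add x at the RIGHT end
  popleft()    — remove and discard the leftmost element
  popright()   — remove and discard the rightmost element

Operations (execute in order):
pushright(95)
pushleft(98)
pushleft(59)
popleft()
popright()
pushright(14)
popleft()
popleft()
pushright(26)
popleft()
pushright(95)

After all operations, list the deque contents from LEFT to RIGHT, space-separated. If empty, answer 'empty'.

pushright(95): [95]
pushleft(98): [98, 95]
pushleft(59): [59, 98, 95]
popleft(): [98, 95]
popright(): [98]
pushright(14): [98, 14]
popleft(): [14]
popleft(): []
pushright(26): [26]
popleft(): []
pushright(95): [95]

Answer: 95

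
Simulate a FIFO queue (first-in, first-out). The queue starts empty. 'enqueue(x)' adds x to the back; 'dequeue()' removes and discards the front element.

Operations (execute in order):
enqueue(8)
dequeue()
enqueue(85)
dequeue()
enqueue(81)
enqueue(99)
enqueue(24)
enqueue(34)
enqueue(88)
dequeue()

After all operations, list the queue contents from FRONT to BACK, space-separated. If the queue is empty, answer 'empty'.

Answer: 99 24 34 88

Derivation:
enqueue(8): [8]
dequeue(): []
enqueue(85): [85]
dequeue(): []
enqueue(81): [81]
enqueue(99): [81, 99]
enqueue(24): [81, 99, 24]
enqueue(34): [81, 99, 24, 34]
enqueue(88): [81, 99, 24, 34, 88]
dequeue(): [99, 24, 34, 88]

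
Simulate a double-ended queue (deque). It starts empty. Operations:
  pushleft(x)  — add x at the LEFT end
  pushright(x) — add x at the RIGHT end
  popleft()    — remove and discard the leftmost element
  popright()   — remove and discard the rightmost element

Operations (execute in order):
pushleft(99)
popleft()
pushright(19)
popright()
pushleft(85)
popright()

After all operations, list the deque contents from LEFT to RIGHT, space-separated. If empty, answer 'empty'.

Answer: empty

Derivation:
pushleft(99): [99]
popleft(): []
pushright(19): [19]
popright(): []
pushleft(85): [85]
popright(): []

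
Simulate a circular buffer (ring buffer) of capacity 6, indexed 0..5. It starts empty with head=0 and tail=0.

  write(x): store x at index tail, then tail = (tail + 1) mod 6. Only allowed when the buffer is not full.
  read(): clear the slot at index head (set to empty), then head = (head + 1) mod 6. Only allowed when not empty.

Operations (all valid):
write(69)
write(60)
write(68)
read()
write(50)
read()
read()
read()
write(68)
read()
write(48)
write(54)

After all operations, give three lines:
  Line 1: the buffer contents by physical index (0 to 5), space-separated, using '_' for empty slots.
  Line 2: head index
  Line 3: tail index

write(69): buf=[69 _ _ _ _ _], head=0, tail=1, size=1
write(60): buf=[69 60 _ _ _ _], head=0, tail=2, size=2
write(68): buf=[69 60 68 _ _ _], head=0, tail=3, size=3
read(): buf=[_ 60 68 _ _ _], head=1, tail=3, size=2
write(50): buf=[_ 60 68 50 _ _], head=1, tail=4, size=3
read(): buf=[_ _ 68 50 _ _], head=2, tail=4, size=2
read(): buf=[_ _ _ 50 _ _], head=3, tail=4, size=1
read(): buf=[_ _ _ _ _ _], head=4, tail=4, size=0
write(68): buf=[_ _ _ _ 68 _], head=4, tail=5, size=1
read(): buf=[_ _ _ _ _ _], head=5, tail=5, size=0
write(48): buf=[_ _ _ _ _ 48], head=5, tail=0, size=1
write(54): buf=[54 _ _ _ _ 48], head=5, tail=1, size=2

Answer: 54 _ _ _ _ 48
5
1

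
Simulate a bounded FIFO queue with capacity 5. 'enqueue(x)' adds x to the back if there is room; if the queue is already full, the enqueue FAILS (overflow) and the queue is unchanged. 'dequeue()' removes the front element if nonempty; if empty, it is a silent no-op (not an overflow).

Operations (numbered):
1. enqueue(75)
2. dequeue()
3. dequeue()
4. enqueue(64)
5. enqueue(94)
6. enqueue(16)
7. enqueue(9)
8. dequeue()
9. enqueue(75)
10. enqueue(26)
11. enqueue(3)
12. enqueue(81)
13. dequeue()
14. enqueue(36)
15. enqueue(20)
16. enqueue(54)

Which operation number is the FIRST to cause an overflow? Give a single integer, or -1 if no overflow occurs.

Answer: 11

Derivation:
1. enqueue(75): size=1
2. dequeue(): size=0
3. dequeue(): empty, no-op, size=0
4. enqueue(64): size=1
5. enqueue(94): size=2
6. enqueue(16): size=3
7. enqueue(9): size=4
8. dequeue(): size=3
9. enqueue(75): size=4
10. enqueue(26): size=5
11. enqueue(3): size=5=cap → OVERFLOW (fail)
12. enqueue(81): size=5=cap → OVERFLOW (fail)
13. dequeue(): size=4
14. enqueue(36): size=5
15. enqueue(20): size=5=cap → OVERFLOW (fail)
16. enqueue(54): size=5=cap → OVERFLOW (fail)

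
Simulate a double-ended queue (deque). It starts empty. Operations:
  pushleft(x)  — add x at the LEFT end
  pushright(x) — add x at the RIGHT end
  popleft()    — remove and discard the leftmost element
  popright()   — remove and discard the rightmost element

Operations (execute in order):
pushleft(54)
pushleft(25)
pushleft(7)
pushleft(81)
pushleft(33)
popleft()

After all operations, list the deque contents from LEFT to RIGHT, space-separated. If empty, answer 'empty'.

pushleft(54): [54]
pushleft(25): [25, 54]
pushleft(7): [7, 25, 54]
pushleft(81): [81, 7, 25, 54]
pushleft(33): [33, 81, 7, 25, 54]
popleft(): [81, 7, 25, 54]

Answer: 81 7 25 54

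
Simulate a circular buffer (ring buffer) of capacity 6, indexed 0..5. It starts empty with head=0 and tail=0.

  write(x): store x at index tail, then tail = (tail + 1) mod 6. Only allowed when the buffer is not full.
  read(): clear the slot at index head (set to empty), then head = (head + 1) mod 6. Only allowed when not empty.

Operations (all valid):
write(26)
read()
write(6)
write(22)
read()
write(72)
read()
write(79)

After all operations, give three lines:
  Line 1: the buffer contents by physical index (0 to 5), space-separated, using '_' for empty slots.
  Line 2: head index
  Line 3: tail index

Answer: _ _ _ 72 79 _
3
5

Derivation:
write(26): buf=[26 _ _ _ _ _], head=0, tail=1, size=1
read(): buf=[_ _ _ _ _ _], head=1, tail=1, size=0
write(6): buf=[_ 6 _ _ _ _], head=1, tail=2, size=1
write(22): buf=[_ 6 22 _ _ _], head=1, tail=3, size=2
read(): buf=[_ _ 22 _ _ _], head=2, tail=3, size=1
write(72): buf=[_ _ 22 72 _ _], head=2, tail=4, size=2
read(): buf=[_ _ _ 72 _ _], head=3, tail=4, size=1
write(79): buf=[_ _ _ 72 79 _], head=3, tail=5, size=2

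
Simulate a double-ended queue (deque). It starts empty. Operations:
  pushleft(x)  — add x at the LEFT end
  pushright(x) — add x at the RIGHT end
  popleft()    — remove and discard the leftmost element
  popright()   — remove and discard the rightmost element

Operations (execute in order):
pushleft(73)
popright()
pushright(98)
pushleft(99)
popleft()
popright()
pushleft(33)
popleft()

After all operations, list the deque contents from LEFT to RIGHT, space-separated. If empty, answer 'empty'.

Answer: empty

Derivation:
pushleft(73): [73]
popright(): []
pushright(98): [98]
pushleft(99): [99, 98]
popleft(): [98]
popright(): []
pushleft(33): [33]
popleft(): []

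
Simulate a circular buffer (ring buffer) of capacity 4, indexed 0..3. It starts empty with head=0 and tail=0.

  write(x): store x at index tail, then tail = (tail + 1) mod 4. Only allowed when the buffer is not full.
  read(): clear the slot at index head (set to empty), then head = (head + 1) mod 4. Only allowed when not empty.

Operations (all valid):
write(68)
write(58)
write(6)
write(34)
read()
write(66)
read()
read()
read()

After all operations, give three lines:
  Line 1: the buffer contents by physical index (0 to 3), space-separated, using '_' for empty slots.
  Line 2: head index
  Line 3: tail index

write(68): buf=[68 _ _ _], head=0, tail=1, size=1
write(58): buf=[68 58 _ _], head=0, tail=2, size=2
write(6): buf=[68 58 6 _], head=0, tail=3, size=3
write(34): buf=[68 58 6 34], head=0, tail=0, size=4
read(): buf=[_ 58 6 34], head=1, tail=0, size=3
write(66): buf=[66 58 6 34], head=1, tail=1, size=4
read(): buf=[66 _ 6 34], head=2, tail=1, size=3
read(): buf=[66 _ _ 34], head=3, tail=1, size=2
read(): buf=[66 _ _ _], head=0, tail=1, size=1

Answer: 66 _ _ _
0
1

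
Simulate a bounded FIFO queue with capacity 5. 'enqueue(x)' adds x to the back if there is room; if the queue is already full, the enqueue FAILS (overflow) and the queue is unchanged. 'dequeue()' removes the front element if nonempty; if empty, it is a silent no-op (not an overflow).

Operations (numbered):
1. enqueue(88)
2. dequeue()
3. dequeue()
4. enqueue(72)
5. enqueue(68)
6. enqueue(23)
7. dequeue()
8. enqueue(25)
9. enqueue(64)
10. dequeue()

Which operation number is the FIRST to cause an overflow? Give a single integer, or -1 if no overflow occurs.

Answer: -1

Derivation:
1. enqueue(88): size=1
2. dequeue(): size=0
3. dequeue(): empty, no-op, size=0
4. enqueue(72): size=1
5. enqueue(68): size=2
6. enqueue(23): size=3
7. dequeue(): size=2
8. enqueue(25): size=3
9. enqueue(64): size=4
10. dequeue(): size=3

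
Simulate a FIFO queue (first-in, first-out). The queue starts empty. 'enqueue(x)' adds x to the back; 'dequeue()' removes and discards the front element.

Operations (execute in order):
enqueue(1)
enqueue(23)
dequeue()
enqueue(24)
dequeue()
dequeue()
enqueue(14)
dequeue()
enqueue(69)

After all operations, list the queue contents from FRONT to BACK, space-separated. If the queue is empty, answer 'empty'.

enqueue(1): [1]
enqueue(23): [1, 23]
dequeue(): [23]
enqueue(24): [23, 24]
dequeue(): [24]
dequeue(): []
enqueue(14): [14]
dequeue(): []
enqueue(69): [69]

Answer: 69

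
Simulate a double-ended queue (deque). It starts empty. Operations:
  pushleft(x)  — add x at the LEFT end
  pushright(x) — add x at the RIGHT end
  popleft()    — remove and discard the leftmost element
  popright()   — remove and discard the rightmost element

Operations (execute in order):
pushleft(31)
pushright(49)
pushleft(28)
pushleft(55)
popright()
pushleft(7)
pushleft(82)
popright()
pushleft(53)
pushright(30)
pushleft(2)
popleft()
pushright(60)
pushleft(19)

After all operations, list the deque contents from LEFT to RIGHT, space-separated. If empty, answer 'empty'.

Answer: 19 53 82 7 55 28 30 60

Derivation:
pushleft(31): [31]
pushright(49): [31, 49]
pushleft(28): [28, 31, 49]
pushleft(55): [55, 28, 31, 49]
popright(): [55, 28, 31]
pushleft(7): [7, 55, 28, 31]
pushleft(82): [82, 7, 55, 28, 31]
popright(): [82, 7, 55, 28]
pushleft(53): [53, 82, 7, 55, 28]
pushright(30): [53, 82, 7, 55, 28, 30]
pushleft(2): [2, 53, 82, 7, 55, 28, 30]
popleft(): [53, 82, 7, 55, 28, 30]
pushright(60): [53, 82, 7, 55, 28, 30, 60]
pushleft(19): [19, 53, 82, 7, 55, 28, 30, 60]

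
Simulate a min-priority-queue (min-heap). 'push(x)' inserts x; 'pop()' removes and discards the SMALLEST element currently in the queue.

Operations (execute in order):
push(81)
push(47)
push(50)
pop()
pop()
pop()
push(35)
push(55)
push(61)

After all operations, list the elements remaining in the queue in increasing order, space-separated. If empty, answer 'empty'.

push(81): heap contents = [81]
push(47): heap contents = [47, 81]
push(50): heap contents = [47, 50, 81]
pop() → 47: heap contents = [50, 81]
pop() → 50: heap contents = [81]
pop() → 81: heap contents = []
push(35): heap contents = [35]
push(55): heap contents = [35, 55]
push(61): heap contents = [35, 55, 61]

Answer: 35 55 61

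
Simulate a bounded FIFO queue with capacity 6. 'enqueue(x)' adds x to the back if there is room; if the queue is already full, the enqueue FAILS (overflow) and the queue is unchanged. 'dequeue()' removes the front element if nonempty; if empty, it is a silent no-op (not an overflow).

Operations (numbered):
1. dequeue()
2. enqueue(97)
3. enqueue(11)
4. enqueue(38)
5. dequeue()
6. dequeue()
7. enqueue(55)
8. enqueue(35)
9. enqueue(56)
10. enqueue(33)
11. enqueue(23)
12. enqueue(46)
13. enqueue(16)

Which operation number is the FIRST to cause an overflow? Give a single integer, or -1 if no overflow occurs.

Answer: 12

Derivation:
1. dequeue(): empty, no-op, size=0
2. enqueue(97): size=1
3. enqueue(11): size=2
4. enqueue(38): size=3
5. dequeue(): size=2
6. dequeue(): size=1
7. enqueue(55): size=2
8. enqueue(35): size=3
9. enqueue(56): size=4
10. enqueue(33): size=5
11. enqueue(23): size=6
12. enqueue(46): size=6=cap → OVERFLOW (fail)
13. enqueue(16): size=6=cap → OVERFLOW (fail)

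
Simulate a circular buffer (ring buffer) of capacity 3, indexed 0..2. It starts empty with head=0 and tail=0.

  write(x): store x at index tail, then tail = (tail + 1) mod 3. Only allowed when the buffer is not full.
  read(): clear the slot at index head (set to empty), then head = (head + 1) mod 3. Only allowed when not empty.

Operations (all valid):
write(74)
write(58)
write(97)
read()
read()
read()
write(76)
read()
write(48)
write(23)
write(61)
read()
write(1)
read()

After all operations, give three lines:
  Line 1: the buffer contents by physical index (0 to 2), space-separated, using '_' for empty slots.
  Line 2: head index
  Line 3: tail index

write(74): buf=[74 _ _], head=0, tail=1, size=1
write(58): buf=[74 58 _], head=0, tail=2, size=2
write(97): buf=[74 58 97], head=0, tail=0, size=3
read(): buf=[_ 58 97], head=1, tail=0, size=2
read(): buf=[_ _ 97], head=2, tail=0, size=1
read(): buf=[_ _ _], head=0, tail=0, size=0
write(76): buf=[76 _ _], head=0, tail=1, size=1
read(): buf=[_ _ _], head=1, tail=1, size=0
write(48): buf=[_ 48 _], head=1, tail=2, size=1
write(23): buf=[_ 48 23], head=1, tail=0, size=2
write(61): buf=[61 48 23], head=1, tail=1, size=3
read(): buf=[61 _ 23], head=2, tail=1, size=2
write(1): buf=[61 1 23], head=2, tail=2, size=3
read(): buf=[61 1 _], head=0, tail=2, size=2

Answer: 61 1 _
0
2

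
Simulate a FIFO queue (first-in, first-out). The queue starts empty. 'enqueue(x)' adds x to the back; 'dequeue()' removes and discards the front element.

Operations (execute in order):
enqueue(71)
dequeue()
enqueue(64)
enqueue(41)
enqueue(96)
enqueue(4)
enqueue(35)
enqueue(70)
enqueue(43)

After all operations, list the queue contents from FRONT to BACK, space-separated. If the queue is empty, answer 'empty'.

enqueue(71): [71]
dequeue(): []
enqueue(64): [64]
enqueue(41): [64, 41]
enqueue(96): [64, 41, 96]
enqueue(4): [64, 41, 96, 4]
enqueue(35): [64, 41, 96, 4, 35]
enqueue(70): [64, 41, 96, 4, 35, 70]
enqueue(43): [64, 41, 96, 4, 35, 70, 43]

Answer: 64 41 96 4 35 70 43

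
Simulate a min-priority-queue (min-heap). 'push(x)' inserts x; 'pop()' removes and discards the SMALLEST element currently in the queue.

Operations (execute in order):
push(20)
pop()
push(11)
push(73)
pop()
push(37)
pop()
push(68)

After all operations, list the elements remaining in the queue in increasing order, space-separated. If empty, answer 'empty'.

Answer: 68 73

Derivation:
push(20): heap contents = [20]
pop() → 20: heap contents = []
push(11): heap contents = [11]
push(73): heap contents = [11, 73]
pop() → 11: heap contents = [73]
push(37): heap contents = [37, 73]
pop() → 37: heap contents = [73]
push(68): heap contents = [68, 73]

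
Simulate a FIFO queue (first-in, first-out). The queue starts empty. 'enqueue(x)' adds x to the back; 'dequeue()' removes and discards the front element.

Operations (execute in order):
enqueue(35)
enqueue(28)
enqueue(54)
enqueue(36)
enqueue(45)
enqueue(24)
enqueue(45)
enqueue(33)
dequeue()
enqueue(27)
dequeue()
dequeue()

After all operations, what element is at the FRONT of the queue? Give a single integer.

Answer: 36

Derivation:
enqueue(35): queue = [35]
enqueue(28): queue = [35, 28]
enqueue(54): queue = [35, 28, 54]
enqueue(36): queue = [35, 28, 54, 36]
enqueue(45): queue = [35, 28, 54, 36, 45]
enqueue(24): queue = [35, 28, 54, 36, 45, 24]
enqueue(45): queue = [35, 28, 54, 36, 45, 24, 45]
enqueue(33): queue = [35, 28, 54, 36, 45, 24, 45, 33]
dequeue(): queue = [28, 54, 36, 45, 24, 45, 33]
enqueue(27): queue = [28, 54, 36, 45, 24, 45, 33, 27]
dequeue(): queue = [54, 36, 45, 24, 45, 33, 27]
dequeue(): queue = [36, 45, 24, 45, 33, 27]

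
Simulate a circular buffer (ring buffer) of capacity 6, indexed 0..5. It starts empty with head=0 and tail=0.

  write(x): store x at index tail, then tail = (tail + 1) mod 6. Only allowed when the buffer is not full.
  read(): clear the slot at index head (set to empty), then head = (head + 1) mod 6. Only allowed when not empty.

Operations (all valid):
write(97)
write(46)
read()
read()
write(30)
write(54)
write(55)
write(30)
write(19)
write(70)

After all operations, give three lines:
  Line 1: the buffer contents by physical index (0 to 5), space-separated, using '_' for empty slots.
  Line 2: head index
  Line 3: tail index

write(97): buf=[97 _ _ _ _ _], head=0, tail=1, size=1
write(46): buf=[97 46 _ _ _ _], head=0, tail=2, size=2
read(): buf=[_ 46 _ _ _ _], head=1, tail=2, size=1
read(): buf=[_ _ _ _ _ _], head=2, tail=2, size=0
write(30): buf=[_ _ 30 _ _ _], head=2, tail=3, size=1
write(54): buf=[_ _ 30 54 _ _], head=2, tail=4, size=2
write(55): buf=[_ _ 30 54 55 _], head=2, tail=5, size=3
write(30): buf=[_ _ 30 54 55 30], head=2, tail=0, size=4
write(19): buf=[19 _ 30 54 55 30], head=2, tail=1, size=5
write(70): buf=[19 70 30 54 55 30], head=2, tail=2, size=6

Answer: 19 70 30 54 55 30
2
2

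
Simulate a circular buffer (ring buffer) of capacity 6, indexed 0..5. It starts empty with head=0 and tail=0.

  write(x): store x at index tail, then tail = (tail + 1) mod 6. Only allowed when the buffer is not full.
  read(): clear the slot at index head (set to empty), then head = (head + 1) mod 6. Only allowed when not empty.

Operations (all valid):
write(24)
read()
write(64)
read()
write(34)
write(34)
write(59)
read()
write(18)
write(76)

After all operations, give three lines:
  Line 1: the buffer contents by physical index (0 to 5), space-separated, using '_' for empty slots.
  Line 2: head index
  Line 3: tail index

write(24): buf=[24 _ _ _ _ _], head=0, tail=1, size=1
read(): buf=[_ _ _ _ _ _], head=1, tail=1, size=0
write(64): buf=[_ 64 _ _ _ _], head=1, tail=2, size=1
read(): buf=[_ _ _ _ _ _], head=2, tail=2, size=0
write(34): buf=[_ _ 34 _ _ _], head=2, tail=3, size=1
write(34): buf=[_ _ 34 34 _ _], head=2, tail=4, size=2
write(59): buf=[_ _ 34 34 59 _], head=2, tail=5, size=3
read(): buf=[_ _ _ 34 59 _], head=3, tail=5, size=2
write(18): buf=[_ _ _ 34 59 18], head=3, tail=0, size=3
write(76): buf=[76 _ _ 34 59 18], head=3, tail=1, size=4

Answer: 76 _ _ 34 59 18
3
1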